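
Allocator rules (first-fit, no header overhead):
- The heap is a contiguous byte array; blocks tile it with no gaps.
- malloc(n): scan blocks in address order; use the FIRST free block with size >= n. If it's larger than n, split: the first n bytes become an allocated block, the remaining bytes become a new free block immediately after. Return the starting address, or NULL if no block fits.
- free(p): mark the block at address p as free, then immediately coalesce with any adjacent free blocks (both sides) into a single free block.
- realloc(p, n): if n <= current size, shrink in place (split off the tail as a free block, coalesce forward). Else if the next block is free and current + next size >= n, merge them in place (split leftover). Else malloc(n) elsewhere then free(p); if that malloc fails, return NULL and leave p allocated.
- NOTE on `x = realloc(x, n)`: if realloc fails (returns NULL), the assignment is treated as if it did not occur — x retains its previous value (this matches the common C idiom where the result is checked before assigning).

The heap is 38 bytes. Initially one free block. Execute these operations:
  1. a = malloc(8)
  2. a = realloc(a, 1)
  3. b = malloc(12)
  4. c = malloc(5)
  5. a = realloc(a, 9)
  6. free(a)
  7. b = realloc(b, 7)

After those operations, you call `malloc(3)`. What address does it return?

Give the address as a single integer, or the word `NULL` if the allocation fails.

Answer: 8

Derivation:
Op 1: a = malloc(8) -> a = 0; heap: [0-7 ALLOC][8-37 FREE]
Op 2: a = realloc(a, 1) -> a = 0; heap: [0-0 ALLOC][1-37 FREE]
Op 3: b = malloc(12) -> b = 1; heap: [0-0 ALLOC][1-12 ALLOC][13-37 FREE]
Op 4: c = malloc(5) -> c = 13; heap: [0-0 ALLOC][1-12 ALLOC][13-17 ALLOC][18-37 FREE]
Op 5: a = realloc(a, 9) -> a = 18; heap: [0-0 FREE][1-12 ALLOC][13-17 ALLOC][18-26 ALLOC][27-37 FREE]
Op 6: free(a) -> (freed a); heap: [0-0 FREE][1-12 ALLOC][13-17 ALLOC][18-37 FREE]
Op 7: b = realloc(b, 7) -> b = 1; heap: [0-0 FREE][1-7 ALLOC][8-12 FREE][13-17 ALLOC][18-37 FREE]
malloc(3): first-fit scan over [0-0 FREE][1-7 ALLOC][8-12 FREE][13-17 ALLOC][18-37 FREE] -> 8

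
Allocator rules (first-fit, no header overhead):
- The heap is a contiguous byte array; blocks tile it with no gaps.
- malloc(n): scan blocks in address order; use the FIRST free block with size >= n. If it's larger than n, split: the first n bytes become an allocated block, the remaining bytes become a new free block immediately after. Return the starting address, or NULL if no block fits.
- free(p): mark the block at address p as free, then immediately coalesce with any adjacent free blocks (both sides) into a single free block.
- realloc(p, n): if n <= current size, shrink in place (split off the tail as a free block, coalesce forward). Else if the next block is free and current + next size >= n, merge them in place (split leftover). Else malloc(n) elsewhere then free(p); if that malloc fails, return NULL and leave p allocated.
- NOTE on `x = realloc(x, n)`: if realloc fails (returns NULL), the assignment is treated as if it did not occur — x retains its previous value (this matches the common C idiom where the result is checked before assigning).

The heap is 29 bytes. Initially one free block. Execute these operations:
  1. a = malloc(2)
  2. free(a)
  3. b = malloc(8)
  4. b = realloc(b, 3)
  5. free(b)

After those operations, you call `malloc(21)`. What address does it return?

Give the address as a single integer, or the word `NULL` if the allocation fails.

Answer: 0

Derivation:
Op 1: a = malloc(2) -> a = 0; heap: [0-1 ALLOC][2-28 FREE]
Op 2: free(a) -> (freed a); heap: [0-28 FREE]
Op 3: b = malloc(8) -> b = 0; heap: [0-7 ALLOC][8-28 FREE]
Op 4: b = realloc(b, 3) -> b = 0; heap: [0-2 ALLOC][3-28 FREE]
Op 5: free(b) -> (freed b); heap: [0-28 FREE]
malloc(21): first-fit scan over [0-28 FREE] -> 0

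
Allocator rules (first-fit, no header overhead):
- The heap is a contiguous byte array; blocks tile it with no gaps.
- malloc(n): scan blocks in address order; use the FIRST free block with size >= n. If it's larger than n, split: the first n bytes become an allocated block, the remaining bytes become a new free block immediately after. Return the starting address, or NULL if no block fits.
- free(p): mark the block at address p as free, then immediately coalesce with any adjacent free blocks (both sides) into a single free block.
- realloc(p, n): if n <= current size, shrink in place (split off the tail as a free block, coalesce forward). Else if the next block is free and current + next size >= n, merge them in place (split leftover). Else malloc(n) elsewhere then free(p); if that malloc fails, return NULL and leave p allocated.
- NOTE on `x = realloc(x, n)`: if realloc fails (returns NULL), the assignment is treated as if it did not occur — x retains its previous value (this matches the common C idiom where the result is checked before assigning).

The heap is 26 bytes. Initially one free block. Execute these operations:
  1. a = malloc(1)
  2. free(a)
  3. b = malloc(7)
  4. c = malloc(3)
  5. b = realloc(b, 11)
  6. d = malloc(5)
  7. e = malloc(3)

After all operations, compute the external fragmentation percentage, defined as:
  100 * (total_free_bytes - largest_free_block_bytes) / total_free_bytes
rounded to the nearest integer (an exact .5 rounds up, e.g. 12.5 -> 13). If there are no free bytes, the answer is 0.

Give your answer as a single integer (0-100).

Answer: 50

Derivation:
Op 1: a = malloc(1) -> a = 0; heap: [0-0 ALLOC][1-25 FREE]
Op 2: free(a) -> (freed a); heap: [0-25 FREE]
Op 3: b = malloc(7) -> b = 0; heap: [0-6 ALLOC][7-25 FREE]
Op 4: c = malloc(3) -> c = 7; heap: [0-6 ALLOC][7-9 ALLOC][10-25 FREE]
Op 5: b = realloc(b, 11) -> b = 10; heap: [0-6 FREE][7-9 ALLOC][10-20 ALLOC][21-25 FREE]
Op 6: d = malloc(5) -> d = 0; heap: [0-4 ALLOC][5-6 FREE][7-9 ALLOC][10-20 ALLOC][21-25 FREE]
Op 7: e = malloc(3) -> e = 21; heap: [0-4 ALLOC][5-6 FREE][7-9 ALLOC][10-20 ALLOC][21-23 ALLOC][24-25 FREE]
Free blocks: [2 2] total_free=4 largest=2 -> 100*(4-2)/4 = 200/4 = 50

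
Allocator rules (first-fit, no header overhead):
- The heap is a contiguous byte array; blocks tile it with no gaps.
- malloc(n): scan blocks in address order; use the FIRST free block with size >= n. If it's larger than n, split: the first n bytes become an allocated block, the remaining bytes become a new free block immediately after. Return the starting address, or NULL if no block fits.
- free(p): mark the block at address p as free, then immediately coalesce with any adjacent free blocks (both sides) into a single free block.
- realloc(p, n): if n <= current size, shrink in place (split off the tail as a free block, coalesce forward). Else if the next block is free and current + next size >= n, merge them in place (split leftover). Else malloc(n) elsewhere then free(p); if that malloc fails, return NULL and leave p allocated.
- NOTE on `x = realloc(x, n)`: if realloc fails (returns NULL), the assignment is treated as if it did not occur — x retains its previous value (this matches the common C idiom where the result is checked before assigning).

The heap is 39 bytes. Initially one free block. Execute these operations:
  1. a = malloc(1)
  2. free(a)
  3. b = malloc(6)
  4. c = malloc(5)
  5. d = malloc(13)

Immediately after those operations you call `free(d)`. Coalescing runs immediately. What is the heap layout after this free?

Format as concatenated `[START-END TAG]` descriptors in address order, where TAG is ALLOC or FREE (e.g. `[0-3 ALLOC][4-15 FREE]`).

Answer: [0-5 ALLOC][6-10 ALLOC][11-38 FREE]

Derivation:
Op 1: a = malloc(1) -> a = 0; heap: [0-0 ALLOC][1-38 FREE]
Op 2: free(a) -> (freed a); heap: [0-38 FREE]
Op 3: b = malloc(6) -> b = 0; heap: [0-5 ALLOC][6-38 FREE]
Op 4: c = malloc(5) -> c = 6; heap: [0-5 ALLOC][6-10 ALLOC][11-38 FREE]
Op 5: d = malloc(13) -> d = 11; heap: [0-5 ALLOC][6-10 ALLOC][11-23 ALLOC][24-38 FREE]
free(d): d = 11 -> block [11-23 ALLOC]; mark free, coalesce with adjacent free neighbors -> [0-5 ALLOC][6-10 ALLOC][11-38 FREE]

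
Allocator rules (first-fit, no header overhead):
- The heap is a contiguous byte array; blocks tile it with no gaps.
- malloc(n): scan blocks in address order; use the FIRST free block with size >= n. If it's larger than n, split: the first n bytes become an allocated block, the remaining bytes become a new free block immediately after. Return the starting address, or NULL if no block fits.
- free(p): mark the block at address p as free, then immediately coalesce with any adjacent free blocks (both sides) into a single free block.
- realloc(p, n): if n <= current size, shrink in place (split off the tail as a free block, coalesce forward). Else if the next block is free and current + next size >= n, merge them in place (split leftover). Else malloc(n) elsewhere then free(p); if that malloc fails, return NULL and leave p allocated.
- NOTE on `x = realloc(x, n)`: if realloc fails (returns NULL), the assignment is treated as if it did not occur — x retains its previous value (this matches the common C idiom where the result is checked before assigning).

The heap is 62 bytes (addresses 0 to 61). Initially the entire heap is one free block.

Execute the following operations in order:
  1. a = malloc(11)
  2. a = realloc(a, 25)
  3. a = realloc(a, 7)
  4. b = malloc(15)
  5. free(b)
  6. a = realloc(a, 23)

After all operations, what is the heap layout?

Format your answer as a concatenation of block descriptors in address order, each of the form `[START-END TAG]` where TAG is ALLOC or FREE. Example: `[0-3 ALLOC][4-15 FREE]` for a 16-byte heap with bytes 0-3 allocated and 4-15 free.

Answer: [0-22 ALLOC][23-61 FREE]

Derivation:
Op 1: a = malloc(11) -> a = 0; heap: [0-10 ALLOC][11-61 FREE]
Op 2: a = realloc(a, 25) -> a = 0; heap: [0-24 ALLOC][25-61 FREE]
Op 3: a = realloc(a, 7) -> a = 0; heap: [0-6 ALLOC][7-61 FREE]
Op 4: b = malloc(15) -> b = 7; heap: [0-6 ALLOC][7-21 ALLOC][22-61 FREE]
Op 5: free(b) -> (freed b); heap: [0-6 ALLOC][7-61 FREE]
Op 6: a = realloc(a, 23) -> a = 0; heap: [0-22 ALLOC][23-61 FREE]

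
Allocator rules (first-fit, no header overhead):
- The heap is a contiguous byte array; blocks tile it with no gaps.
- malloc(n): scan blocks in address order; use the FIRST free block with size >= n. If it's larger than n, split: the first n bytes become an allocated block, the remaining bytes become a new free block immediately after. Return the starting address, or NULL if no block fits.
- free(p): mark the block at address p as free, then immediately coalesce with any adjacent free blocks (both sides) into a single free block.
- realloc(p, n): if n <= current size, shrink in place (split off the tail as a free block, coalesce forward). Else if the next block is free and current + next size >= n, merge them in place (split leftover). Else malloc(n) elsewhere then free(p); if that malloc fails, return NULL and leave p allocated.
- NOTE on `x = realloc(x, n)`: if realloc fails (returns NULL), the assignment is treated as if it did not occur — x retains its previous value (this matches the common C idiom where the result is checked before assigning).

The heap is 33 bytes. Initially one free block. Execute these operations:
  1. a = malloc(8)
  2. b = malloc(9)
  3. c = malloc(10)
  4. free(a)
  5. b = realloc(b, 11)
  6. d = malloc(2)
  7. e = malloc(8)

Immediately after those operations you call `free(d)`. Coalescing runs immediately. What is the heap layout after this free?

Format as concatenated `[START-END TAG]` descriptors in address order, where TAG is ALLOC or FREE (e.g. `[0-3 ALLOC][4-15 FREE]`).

Answer: [0-7 FREE][8-16 ALLOC][17-26 ALLOC][27-32 FREE]

Derivation:
Op 1: a = malloc(8) -> a = 0; heap: [0-7 ALLOC][8-32 FREE]
Op 2: b = malloc(9) -> b = 8; heap: [0-7 ALLOC][8-16 ALLOC][17-32 FREE]
Op 3: c = malloc(10) -> c = 17; heap: [0-7 ALLOC][8-16 ALLOC][17-26 ALLOC][27-32 FREE]
Op 4: free(a) -> (freed a); heap: [0-7 FREE][8-16 ALLOC][17-26 ALLOC][27-32 FREE]
Op 5: b = realloc(b, 11) -> NULL (b unchanged); heap: [0-7 FREE][8-16 ALLOC][17-26 ALLOC][27-32 FREE]
Op 6: d = malloc(2) -> d = 0; heap: [0-1 ALLOC][2-7 FREE][8-16 ALLOC][17-26 ALLOC][27-32 FREE]
Op 7: e = malloc(8) -> e = NULL; heap: [0-1 ALLOC][2-7 FREE][8-16 ALLOC][17-26 ALLOC][27-32 FREE]
free(d): d = 0 -> block [0-1 ALLOC]; mark free, coalesce with adjacent free neighbors -> [0-7 FREE][8-16 ALLOC][17-26 ALLOC][27-32 FREE]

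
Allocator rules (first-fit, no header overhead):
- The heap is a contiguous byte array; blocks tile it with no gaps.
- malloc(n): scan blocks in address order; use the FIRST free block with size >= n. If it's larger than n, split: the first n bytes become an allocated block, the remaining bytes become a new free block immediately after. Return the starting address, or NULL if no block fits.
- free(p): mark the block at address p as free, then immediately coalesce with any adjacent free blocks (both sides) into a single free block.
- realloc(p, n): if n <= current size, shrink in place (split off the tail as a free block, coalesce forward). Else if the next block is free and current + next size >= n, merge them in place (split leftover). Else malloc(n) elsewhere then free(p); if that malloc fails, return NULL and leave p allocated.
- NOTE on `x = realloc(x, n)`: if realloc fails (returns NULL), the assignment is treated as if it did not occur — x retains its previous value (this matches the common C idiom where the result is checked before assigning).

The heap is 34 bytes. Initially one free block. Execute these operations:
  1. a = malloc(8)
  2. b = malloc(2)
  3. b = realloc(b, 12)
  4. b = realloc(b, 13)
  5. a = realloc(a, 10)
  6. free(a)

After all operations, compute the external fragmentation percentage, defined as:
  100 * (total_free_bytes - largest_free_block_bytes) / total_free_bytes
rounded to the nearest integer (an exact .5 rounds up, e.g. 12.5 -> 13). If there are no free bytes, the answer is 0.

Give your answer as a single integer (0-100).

Op 1: a = malloc(8) -> a = 0; heap: [0-7 ALLOC][8-33 FREE]
Op 2: b = malloc(2) -> b = 8; heap: [0-7 ALLOC][8-9 ALLOC][10-33 FREE]
Op 3: b = realloc(b, 12) -> b = 8; heap: [0-7 ALLOC][8-19 ALLOC][20-33 FREE]
Op 4: b = realloc(b, 13) -> b = 8; heap: [0-7 ALLOC][8-20 ALLOC][21-33 FREE]
Op 5: a = realloc(a, 10) -> a = 21; heap: [0-7 FREE][8-20 ALLOC][21-30 ALLOC][31-33 FREE]
Op 6: free(a) -> (freed a); heap: [0-7 FREE][8-20 ALLOC][21-33 FREE]
Free blocks: [8 13] total_free=21 largest=13 -> 100*(21-13)/21 = 800/21 ≈ 38.095 -> rounds to 38

Answer: 38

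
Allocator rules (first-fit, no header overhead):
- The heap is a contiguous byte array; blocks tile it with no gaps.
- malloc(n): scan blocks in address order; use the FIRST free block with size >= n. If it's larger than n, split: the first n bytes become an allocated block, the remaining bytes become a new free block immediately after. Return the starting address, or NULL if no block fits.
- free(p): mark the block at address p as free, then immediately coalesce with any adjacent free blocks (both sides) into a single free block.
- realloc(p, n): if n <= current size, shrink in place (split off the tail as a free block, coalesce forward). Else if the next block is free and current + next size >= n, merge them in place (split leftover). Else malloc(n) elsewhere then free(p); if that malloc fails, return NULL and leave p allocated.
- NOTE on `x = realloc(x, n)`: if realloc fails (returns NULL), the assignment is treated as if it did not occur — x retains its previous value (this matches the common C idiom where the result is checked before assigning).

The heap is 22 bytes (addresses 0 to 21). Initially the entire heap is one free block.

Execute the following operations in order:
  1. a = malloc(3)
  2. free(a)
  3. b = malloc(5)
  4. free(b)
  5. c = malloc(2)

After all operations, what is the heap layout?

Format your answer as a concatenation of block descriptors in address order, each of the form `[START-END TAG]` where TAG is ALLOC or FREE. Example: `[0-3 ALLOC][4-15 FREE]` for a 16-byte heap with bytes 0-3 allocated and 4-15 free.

Answer: [0-1 ALLOC][2-21 FREE]

Derivation:
Op 1: a = malloc(3) -> a = 0; heap: [0-2 ALLOC][3-21 FREE]
Op 2: free(a) -> (freed a); heap: [0-21 FREE]
Op 3: b = malloc(5) -> b = 0; heap: [0-4 ALLOC][5-21 FREE]
Op 4: free(b) -> (freed b); heap: [0-21 FREE]
Op 5: c = malloc(2) -> c = 0; heap: [0-1 ALLOC][2-21 FREE]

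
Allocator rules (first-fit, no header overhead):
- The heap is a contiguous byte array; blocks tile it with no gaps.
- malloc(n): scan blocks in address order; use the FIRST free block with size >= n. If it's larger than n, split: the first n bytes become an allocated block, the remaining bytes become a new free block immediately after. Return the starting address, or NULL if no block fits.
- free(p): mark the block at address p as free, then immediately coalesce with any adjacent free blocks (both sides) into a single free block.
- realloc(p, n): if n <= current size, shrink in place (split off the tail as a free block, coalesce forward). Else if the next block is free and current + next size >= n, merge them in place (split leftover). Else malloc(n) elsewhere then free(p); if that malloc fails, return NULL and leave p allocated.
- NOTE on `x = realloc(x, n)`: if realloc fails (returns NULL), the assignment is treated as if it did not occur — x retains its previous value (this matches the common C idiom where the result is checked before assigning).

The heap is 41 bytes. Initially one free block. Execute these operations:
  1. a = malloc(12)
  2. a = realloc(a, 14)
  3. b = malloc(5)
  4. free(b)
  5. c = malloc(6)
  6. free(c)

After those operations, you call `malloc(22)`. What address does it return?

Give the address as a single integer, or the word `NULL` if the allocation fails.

Answer: 14

Derivation:
Op 1: a = malloc(12) -> a = 0; heap: [0-11 ALLOC][12-40 FREE]
Op 2: a = realloc(a, 14) -> a = 0; heap: [0-13 ALLOC][14-40 FREE]
Op 3: b = malloc(5) -> b = 14; heap: [0-13 ALLOC][14-18 ALLOC][19-40 FREE]
Op 4: free(b) -> (freed b); heap: [0-13 ALLOC][14-40 FREE]
Op 5: c = malloc(6) -> c = 14; heap: [0-13 ALLOC][14-19 ALLOC][20-40 FREE]
Op 6: free(c) -> (freed c); heap: [0-13 ALLOC][14-40 FREE]
malloc(22): first-fit scan over [0-13 ALLOC][14-40 FREE] -> 14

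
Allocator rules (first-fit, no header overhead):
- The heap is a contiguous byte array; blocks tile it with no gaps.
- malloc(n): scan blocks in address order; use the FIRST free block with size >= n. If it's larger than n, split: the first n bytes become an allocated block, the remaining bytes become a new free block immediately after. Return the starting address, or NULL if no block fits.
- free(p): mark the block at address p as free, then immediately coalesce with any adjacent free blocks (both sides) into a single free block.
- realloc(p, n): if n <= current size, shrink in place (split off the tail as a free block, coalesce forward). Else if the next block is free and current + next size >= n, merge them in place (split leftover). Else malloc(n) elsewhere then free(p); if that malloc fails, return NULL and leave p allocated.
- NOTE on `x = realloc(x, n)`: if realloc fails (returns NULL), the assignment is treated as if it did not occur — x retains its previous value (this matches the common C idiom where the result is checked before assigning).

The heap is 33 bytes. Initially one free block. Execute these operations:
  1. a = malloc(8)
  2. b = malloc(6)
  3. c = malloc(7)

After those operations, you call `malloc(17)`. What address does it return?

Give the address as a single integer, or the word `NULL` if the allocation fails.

Answer: NULL

Derivation:
Op 1: a = malloc(8) -> a = 0; heap: [0-7 ALLOC][8-32 FREE]
Op 2: b = malloc(6) -> b = 8; heap: [0-7 ALLOC][8-13 ALLOC][14-32 FREE]
Op 3: c = malloc(7) -> c = 14; heap: [0-7 ALLOC][8-13 ALLOC][14-20 ALLOC][21-32 FREE]
malloc(17): first-fit scan over [0-7 ALLOC][8-13 ALLOC][14-20 ALLOC][21-32 FREE] -> NULL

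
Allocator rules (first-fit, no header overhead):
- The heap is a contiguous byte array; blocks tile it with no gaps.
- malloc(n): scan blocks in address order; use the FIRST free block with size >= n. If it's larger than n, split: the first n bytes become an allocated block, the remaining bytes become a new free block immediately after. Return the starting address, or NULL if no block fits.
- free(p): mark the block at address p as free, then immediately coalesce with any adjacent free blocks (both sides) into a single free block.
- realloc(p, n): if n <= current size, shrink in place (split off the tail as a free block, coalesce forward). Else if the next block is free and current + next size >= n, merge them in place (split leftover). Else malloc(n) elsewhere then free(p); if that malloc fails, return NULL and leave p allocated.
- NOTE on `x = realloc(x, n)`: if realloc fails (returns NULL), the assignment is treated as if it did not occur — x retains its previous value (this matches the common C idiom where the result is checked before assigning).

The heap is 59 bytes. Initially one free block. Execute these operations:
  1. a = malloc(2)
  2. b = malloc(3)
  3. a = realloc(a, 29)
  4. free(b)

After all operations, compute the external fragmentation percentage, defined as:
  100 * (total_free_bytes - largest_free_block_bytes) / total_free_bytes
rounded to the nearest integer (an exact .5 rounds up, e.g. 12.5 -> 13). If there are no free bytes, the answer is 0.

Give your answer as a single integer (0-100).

Op 1: a = malloc(2) -> a = 0; heap: [0-1 ALLOC][2-58 FREE]
Op 2: b = malloc(3) -> b = 2; heap: [0-1 ALLOC][2-4 ALLOC][5-58 FREE]
Op 3: a = realloc(a, 29) -> a = 5; heap: [0-1 FREE][2-4 ALLOC][5-33 ALLOC][34-58 FREE]
Op 4: free(b) -> (freed b); heap: [0-4 FREE][5-33 ALLOC][34-58 FREE]
Free blocks: [5 25] total_free=30 largest=25 -> 100*(30-25)/30 = 500/30 ≈ 16.667 -> rounds to 17

Answer: 17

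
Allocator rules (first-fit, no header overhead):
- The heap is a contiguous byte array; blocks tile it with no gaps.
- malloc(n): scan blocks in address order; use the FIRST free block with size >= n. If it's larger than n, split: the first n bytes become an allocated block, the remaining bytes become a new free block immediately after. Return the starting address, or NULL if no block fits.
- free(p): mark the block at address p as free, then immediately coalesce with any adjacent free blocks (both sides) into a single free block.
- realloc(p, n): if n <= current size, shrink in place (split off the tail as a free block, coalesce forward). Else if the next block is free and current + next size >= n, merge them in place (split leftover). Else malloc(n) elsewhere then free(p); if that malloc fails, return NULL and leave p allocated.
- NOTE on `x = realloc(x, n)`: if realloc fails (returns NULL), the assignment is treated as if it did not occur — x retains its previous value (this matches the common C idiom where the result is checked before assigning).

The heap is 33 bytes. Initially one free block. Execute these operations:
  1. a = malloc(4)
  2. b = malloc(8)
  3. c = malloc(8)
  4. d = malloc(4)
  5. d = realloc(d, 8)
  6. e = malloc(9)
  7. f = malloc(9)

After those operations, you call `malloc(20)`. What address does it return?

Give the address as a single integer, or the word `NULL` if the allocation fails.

Op 1: a = malloc(4) -> a = 0; heap: [0-3 ALLOC][4-32 FREE]
Op 2: b = malloc(8) -> b = 4; heap: [0-3 ALLOC][4-11 ALLOC][12-32 FREE]
Op 3: c = malloc(8) -> c = 12; heap: [0-3 ALLOC][4-11 ALLOC][12-19 ALLOC][20-32 FREE]
Op 4: d = malloc(4) -> d = 20; heap: [0-3 ALLOC][4-11 ALLOC][12-19 ALLOC][20-23 ALLOC][24-32 FREE]
Op 5: d = realloc(d, 8) -> d = 20; heap: [0-3 ALLOC][4-11 ALLOC][12-19 ALLOC][20-27 ALLOC][28-32 FREE]
Op 6: e = malloc(9) -> e = NULL; heap: [0-3 ALLOC][4-11 ALLOC][12-19 ALLOC][20-27 ALLOC][28-32 FREE]
Op 7: f = malloc(9) -> f = NULL; heap: [0-3 ALLOC][4-11 ALLOC][12-19 ALLOC][20-27 ALLOC][28-32 FREE]
malloc(20): first-fit scan over [0-3 ALLOC][4-11 ALLOC][12-19 ALLOC][20-27 ALLOC][28-32 FREE] -> NULL

Answer: NULL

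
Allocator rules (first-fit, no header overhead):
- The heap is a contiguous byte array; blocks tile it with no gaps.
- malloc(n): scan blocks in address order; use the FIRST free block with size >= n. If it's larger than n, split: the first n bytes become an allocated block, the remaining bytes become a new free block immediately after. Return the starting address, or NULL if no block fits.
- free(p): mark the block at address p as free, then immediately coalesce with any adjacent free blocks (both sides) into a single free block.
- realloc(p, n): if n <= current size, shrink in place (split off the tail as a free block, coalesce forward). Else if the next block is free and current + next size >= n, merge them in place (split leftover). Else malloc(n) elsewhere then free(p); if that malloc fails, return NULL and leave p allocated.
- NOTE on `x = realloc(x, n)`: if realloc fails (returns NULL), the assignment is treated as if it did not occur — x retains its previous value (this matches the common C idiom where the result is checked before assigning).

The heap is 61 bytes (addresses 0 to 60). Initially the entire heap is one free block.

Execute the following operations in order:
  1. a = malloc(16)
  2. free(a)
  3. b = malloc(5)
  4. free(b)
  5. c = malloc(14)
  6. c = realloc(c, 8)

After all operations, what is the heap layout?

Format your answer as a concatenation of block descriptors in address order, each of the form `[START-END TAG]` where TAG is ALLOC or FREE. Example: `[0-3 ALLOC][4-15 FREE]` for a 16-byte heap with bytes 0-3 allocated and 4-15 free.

Answer: [0-7 ALLOC][8-60 FREE]

Derivation:
Op 1: a = malloc(16) -> a = 0; heap: [0-15 ALLOC][16-60 FREE]
Op 2: free(a) -> (freed a); heap: [0-60 FREE]
Op 3: b = malloc(5) -> b = 0; heap: [0-4 ALLOC][5-60 FREE]
Op 4: free(b) -> (freed b); heap: [0-60 FREE]
Op 5: c = malloc(14) -> c = 0; heap: [0-13 ALLOC][14-60 FREE]
Op 6: c = realloc(c, 8) -> c = 0; heap: [0-7 ALLOC][8-60 FREE]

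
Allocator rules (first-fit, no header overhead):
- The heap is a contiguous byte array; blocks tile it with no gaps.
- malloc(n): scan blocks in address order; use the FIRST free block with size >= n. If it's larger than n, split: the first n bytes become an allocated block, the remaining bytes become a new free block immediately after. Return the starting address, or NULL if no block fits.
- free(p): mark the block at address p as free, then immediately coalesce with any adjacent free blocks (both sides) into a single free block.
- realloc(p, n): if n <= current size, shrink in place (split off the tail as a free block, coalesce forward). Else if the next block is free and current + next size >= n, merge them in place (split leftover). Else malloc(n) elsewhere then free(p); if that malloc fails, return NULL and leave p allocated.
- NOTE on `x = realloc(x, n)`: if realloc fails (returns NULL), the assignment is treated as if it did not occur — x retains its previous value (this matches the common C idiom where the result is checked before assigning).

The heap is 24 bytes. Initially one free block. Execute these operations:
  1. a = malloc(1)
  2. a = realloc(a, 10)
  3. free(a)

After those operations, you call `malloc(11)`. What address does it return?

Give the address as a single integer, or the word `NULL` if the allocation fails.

Answer: 0

Derivation:
Op 1: a = malloc(1) -> a = 0; heap: [0-0 ALLOC][1-23 FREE]
Op 2: a = realloc(a, 10) -> a = 0; heap: [0-9 ALLOC][10-23 FREE]
Op 3: free(a) -> (freed a); heap: [0-23 FREE]
malloc(11): first-fit scan over [0-23 FREE] -> 0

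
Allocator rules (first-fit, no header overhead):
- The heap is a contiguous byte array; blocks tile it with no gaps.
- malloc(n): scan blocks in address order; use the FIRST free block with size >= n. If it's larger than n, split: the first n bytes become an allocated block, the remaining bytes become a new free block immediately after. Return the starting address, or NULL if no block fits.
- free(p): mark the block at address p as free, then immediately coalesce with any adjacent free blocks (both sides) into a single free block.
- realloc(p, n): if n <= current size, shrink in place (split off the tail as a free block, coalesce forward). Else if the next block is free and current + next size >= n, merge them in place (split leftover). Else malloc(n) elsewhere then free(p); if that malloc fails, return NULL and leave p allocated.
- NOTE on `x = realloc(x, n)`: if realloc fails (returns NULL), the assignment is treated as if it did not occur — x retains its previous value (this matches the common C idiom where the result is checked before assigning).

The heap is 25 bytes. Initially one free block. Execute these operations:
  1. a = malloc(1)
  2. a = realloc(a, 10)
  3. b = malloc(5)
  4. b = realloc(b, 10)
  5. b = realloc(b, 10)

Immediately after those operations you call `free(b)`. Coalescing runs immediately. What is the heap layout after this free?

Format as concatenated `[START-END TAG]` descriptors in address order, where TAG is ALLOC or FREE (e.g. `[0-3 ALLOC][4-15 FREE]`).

Answer: [0-9 ALLOC][10-24 FREE]

Derivation:
Op 1: a = malloc(1) -> a = 0; heap: [0-0 ALLOC][1-24 FREE]
Op 2: a = realloc(a, 10) -> a = 0; heap: [0-9 ALLOC][10-24 FREE]
Op 3: b = malloc(5) -> b = 10; heap: [0-9 ALLOC][10-14 ALLOC][15-24 FREE]
Op 4: b = realloc(b, 10) -> b = 10; heap: [0-9 ALLOC][10-19 ALLOC][20-24 FREE]
Op 5: b = realloc(b, 10) -> b = 10; heap: [0-9 ALLOC][10-19 ALLOC][20-24 FREE]
free(b): b = 10 -> block [10-19 ALLOC]; mark free, coalesce with adjacent free neighbors -> [0-9 ALLOC][10-24 FREE]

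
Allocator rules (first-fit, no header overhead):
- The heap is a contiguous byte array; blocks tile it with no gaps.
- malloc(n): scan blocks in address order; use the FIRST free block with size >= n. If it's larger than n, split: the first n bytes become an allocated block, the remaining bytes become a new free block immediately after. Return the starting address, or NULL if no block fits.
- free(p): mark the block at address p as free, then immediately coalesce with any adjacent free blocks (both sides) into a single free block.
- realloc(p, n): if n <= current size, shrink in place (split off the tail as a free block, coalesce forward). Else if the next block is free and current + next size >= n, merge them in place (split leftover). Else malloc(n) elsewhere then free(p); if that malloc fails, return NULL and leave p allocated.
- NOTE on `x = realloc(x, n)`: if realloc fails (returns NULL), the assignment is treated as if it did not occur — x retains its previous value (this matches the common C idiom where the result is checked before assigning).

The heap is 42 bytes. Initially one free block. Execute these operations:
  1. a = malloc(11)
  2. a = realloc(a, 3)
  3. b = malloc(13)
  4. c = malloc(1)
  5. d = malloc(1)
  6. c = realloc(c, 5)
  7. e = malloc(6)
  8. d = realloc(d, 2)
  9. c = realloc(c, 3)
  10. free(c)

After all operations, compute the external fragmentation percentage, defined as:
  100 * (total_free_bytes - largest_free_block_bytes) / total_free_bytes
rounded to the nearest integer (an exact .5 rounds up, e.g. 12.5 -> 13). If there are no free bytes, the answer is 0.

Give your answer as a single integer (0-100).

Op 1: a = malloc(11) -> a = 0; heap: [0-10 ALLOC][11-41 FREE]
Op 2: a = realloc(a, 3) -> a = 0; heap: [0-2 ALLOC][3-41 FREE]
Op 3: b = malloc(13) -> b = 3; heap: [0-2 ALLOC][3-15 ALLOC][16-41 FREE]
Op 4: c = malloc(1) -> c = 16; heap: [0-2 ALLOC][3-15 ALLOC][16-16 ALLOC][17-41 FREE]
Op 5: d = malloc(1) -> d = 17; heap: [0-2 ALLOC][3-15 ALLOC][16-16 ALLOC][17-17 ALLOC][18-41 FREE]
Op 6: c = realloc(c, 5) -> c = 18; heap: [0-2 ALLOC][3-15 ALLOC][16-16 FREE][17-17 ALLOC][18-22 ALLOC][23-41 FREE]
Op 7: e = malloc(6) -> e = 23; heap: [0-2 ALLOC][3-15 ALLOC][16-16 FREE][17-17 ALLOC][18-22 ALLOC][23-28 ALLOC][29-41 FREE]
Op 8: d = realloc(d, 2) -> d = 29; heap: [0-2 ALLOC][3-15 ALLOC][16-17 FREE][18-22 ALLOC][23-28 ALLOC][29-30 ALLOC][31-41 FREE]
Op 9: c = realloc(c, 3) -> c = 18; heap: [0-2 ALLOC][3-15 ALLOC][16-17 FREE][18-20 ALLOC][21-22 FREE][23-28 ALLOC][29-30 ALLOC][31-41 FREE]
Op 10: free(c) -> (freed c); heap: [0-2 ALLOC][3-15 ALLOC][16-22 FREE][23-28 ALLOC][29-30 ALLOC][31-41 FREE]
Free blocks: [7 11] total_free=18 largest=11 -> 100*(18-11)/18 = 700/18 ≈ 38.889 -> rounds to 39

Answer: 39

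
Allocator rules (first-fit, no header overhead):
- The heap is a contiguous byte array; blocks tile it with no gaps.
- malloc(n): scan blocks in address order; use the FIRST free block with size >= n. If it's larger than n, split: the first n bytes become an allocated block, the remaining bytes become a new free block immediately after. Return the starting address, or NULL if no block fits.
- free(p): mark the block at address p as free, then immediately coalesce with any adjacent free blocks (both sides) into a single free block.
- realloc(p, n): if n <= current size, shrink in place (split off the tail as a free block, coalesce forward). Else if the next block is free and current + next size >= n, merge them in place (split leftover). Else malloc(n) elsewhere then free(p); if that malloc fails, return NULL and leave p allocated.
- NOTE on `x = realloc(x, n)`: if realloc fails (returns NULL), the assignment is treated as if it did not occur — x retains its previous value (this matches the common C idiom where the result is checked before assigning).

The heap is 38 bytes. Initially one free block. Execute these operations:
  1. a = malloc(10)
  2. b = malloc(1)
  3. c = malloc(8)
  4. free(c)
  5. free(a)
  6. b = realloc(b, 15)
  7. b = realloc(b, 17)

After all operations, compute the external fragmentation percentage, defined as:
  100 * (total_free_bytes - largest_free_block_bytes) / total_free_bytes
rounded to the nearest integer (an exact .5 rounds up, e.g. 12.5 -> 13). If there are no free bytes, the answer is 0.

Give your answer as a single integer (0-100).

Op 1: a = malloc(10) -> a = 0; heap: [0-9 ALLOC][10-37 FREE]
Op 2: b = malloc(1) -> b = 10; heap: [0-9 ALLOC][10-10 ALLOC][11-37 FREE]
Op 3: c = malloc(8) -> c = 11; heap: [0-9 ALLOC][10-10 ALLOC][11-18 ALLOC][19-37 FREE]
Op 4: free(c) -> (freed c); heap: [0-9 ALLOC][10-10 ALLOC][11-37 FREE]
Op 5: free(a) -> (freed a); heap: [0-9 FREE][10-10 ALLOC][11-37 FREE]
Op 6: b = realloc(b, 15) -> b = 10; heap: [0-9 FREE][10-24 ALLOC][25-37 FREE]
Op 7: b = realloc(b, 17) -> b = 10; heap: [0-9 FREE][10-26 ALLOC][27-37 FREE]
Free blocks: [10 11] total_free=21 largest=11 -> 100*(21-11)/21 = 1000/21 ≈ 47.619 -> rounds to 48

Answer: 48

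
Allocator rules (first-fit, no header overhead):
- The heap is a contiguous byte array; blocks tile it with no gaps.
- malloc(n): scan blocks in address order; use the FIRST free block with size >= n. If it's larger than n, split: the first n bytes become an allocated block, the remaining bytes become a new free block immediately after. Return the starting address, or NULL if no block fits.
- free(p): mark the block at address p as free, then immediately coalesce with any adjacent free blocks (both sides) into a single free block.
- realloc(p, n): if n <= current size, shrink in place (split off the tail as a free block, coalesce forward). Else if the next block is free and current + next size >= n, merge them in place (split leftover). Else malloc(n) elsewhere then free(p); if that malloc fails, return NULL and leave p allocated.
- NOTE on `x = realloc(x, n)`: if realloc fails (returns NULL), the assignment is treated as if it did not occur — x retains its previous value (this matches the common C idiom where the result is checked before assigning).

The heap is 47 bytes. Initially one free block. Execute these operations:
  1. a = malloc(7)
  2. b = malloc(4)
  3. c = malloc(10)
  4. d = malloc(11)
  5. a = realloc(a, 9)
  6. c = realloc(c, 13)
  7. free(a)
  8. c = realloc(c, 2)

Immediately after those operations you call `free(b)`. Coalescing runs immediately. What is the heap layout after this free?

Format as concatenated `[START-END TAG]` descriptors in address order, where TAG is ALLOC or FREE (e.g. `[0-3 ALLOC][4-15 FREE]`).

Op 1: a = malloc(7) -> a = 0; heap: [0-6 ALLOC][7-46 FREE]
Op 2: b = malloc(4) -> b = 7; heap: [0-6 ALLOC][7-10 ALLOC][11-46 FREE]
Op 3: c = malloc(10) -> c = 11; heap: [0-6 ALLOC][7-10 ALLOC][11-20 ALLOC][21-46 FREE]
Op 4: d = malloc(11) -> d = 21; heap: [0-6 ALLOC][7-10 ALLOC][11-20 ALLOC][21-31 ALLOC][32-46 FREE]
Op 5: a = realloc(a, 9) -> a = 32; heap: [0-6 FREE][7-10 ALLOC][11-20 ALLOC][21-31 ALLOC][32-40 ALLOC][41-46 FREE]
Op 6: c = realloc(c, 13) -> NULL (c unchanged); heap: [0-6 FREE][7-10 ALLOC][11-20 ALLOC][21-31 ALLOC][32-40 ALLOC][41-46 FREE]
Op 7: free(a) -> (freed a); heap: [0-6 FREE][7-10 ALLOC][11-20 ALLOC][21-31 ALLOC][32-46 FREE]
Op 8: c = realloc(c, 2) -> c = 11; heap: [0-6 FREE][7-10 ALLOC][11-12 ALLOC][13-20 FREE][21-31 ALLOC][32-46 FREE]
free(b): b = 7 -> block [7-10 ALLOC]; mark free, coalesce with adjacent free neighbors -> [0-10 FREE][11-12 ALLOC][13-20 FREE][21-31 ALLOC][32-46 FREE]

Answer: [0-10 FREE][11-12 ALLOC][13-20 FREE][21-31 ALLOC][32-46 FREE]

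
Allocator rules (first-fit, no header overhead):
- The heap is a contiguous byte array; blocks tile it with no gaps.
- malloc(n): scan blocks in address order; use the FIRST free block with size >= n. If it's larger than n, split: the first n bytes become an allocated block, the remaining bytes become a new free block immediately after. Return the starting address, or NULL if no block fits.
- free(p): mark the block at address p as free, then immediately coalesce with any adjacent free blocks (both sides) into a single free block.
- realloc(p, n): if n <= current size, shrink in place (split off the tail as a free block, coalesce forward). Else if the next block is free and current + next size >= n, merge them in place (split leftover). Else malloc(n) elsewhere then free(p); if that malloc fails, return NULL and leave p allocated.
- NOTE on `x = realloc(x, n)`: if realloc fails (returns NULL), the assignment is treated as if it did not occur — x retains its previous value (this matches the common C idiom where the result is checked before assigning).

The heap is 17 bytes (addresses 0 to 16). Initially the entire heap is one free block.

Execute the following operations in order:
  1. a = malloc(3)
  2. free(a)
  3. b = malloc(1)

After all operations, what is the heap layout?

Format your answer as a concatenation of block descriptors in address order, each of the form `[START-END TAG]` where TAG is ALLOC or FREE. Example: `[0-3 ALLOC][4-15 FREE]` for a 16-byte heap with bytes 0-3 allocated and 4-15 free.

Op 1: a = malloc(3) -> a = 0; heap: [0-2 ALLOC][3-16 FREE]
Op 2: free(a) -> (freed a); heap: [0-16 FREE]
Op 3: b = malloc(1) -> b = 0; heap: [0-0 ALLOC][1-16 FREE]

Answer: [0-0 ALLOC][1-16 FREE]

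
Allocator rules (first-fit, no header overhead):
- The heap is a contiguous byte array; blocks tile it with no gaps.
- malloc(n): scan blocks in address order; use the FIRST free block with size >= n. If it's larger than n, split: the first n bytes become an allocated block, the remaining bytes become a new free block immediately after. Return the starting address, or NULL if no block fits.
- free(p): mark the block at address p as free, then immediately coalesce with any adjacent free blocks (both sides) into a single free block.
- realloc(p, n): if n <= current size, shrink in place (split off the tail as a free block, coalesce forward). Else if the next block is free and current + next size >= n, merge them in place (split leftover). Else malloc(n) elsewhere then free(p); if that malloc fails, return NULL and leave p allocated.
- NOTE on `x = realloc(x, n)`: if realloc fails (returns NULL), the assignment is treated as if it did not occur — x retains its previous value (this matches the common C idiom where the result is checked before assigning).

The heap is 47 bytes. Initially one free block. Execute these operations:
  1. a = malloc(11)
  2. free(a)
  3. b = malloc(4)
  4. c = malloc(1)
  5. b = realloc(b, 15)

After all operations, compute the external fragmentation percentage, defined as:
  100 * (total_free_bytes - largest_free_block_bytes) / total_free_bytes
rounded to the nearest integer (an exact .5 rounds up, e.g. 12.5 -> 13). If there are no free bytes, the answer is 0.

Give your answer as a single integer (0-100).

Answer: 13

Derivation:
Op 1: a = malloc(11) -> a = 0; heap: [0-10 ALLOC][11-46 FREE]
Op 2: free(a) -> (freed a); heap: [0-46 FREE]
Op 3: b = malloc(4) -> b = 0; heap: [0-3 ALLOC][4-46 FREE]
Op 4: c = malloc(1) -> c = 4; heap: [0-3 ALLOC][4-4 ALLOC][5-46 FREE]
Op 5: b = realloc(b, 15) -> b = 5; heap: [0-3 FREE][4-4 ALLOC][5-19 ALLOC][20-46 FREE]
Free blocks: [4 27] total_free=31 largest=27 -> 100*(31-27)/31 = 400/31 ≈ 12.903 -> rounds to 13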